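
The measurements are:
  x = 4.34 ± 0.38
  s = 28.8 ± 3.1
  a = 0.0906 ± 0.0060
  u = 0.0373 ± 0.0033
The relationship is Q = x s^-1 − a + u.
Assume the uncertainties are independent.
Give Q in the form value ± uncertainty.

Let p = x·s^-1 = 0.151. δp/p = √((1·δx/x)² + (-1·δs/s)²) = √(0.00767 + 0.0116) = 0.139, so δp = 0.0209.
Q = p − a + u: δQ = √(δp² + δa² + δu²) = √(0.000437 + 3.6e-05 + 1.09e-05) = 0.0220
Q = 0.0974.

0.0974 ± 0.0220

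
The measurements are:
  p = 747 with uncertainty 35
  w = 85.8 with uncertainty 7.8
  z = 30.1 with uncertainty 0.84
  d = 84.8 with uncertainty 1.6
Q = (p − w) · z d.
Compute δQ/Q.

Let u = p − w = 661. δu = √(δp² + δw²) = √(1220 + 60.8) = 35.9, so δu/u = 0.0542.
Q is then a monomial in u, z, d:
δQ/Q = √((δu/u)² + (1·δz/z)² + (1·δd/d)²) = √(0.00294 + 0.000779 + 0.000356) = 0.0638

0.0638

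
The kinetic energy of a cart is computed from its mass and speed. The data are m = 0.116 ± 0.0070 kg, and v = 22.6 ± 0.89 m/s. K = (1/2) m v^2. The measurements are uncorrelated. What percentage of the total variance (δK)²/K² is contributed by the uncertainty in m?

37.0%

(δK/K)² = (1·δm/m)² + (2·δv/v)²
  m term: (1×0.0603)² = 0.00364
  v term: (2×0.0394)² = 0.00620
Total = 0.00984. Share from m = 0.00364/0.00984 = 0.370.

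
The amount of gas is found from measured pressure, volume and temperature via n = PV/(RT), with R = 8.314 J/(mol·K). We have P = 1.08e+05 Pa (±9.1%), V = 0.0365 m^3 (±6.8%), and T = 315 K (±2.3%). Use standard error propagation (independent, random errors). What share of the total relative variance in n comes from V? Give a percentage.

34.4%

(δn/n)² = (1·δP/P)² + (1·δV/V)² + (-1·δT/T)²
  P term: (1×0.0910)² = 0.00828
  V term: (1×0.0680)² = 0.00462
  T term: (-1×0.0230)² = 0.000529
Total = 0.0134. Share from V = 0.00462/0.0134 = 0.344.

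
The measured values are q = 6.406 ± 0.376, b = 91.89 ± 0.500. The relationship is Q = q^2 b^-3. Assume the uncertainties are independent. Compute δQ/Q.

Relative error in a monomial: (δQ/Q)² = Σ (nᵢ · δxᵢ/xᵢ)².
  (2·δq/q)² = (2×0.0587)² = 0.0138;  (-3·δb/b)² = (-3×0.00544)² = 0.000266
δQ/Q = √(0.0140) = 0.119

0.119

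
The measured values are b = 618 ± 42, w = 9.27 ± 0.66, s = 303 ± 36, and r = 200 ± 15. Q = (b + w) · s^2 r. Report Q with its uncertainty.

(1.15 ± 0.297) × 10^10

Let u = b + w = 627. δu = √(δb² + δw²) = √(1760 + 0.436) = 42.0, so δu/u = 0.0670.
Q is then a monomial in u, s, r:
δQ/Q = √((δu/u)² + (2·δs/s)² + (1·δr/r)²) = √(0.00448 + 0.0565 + 0.00562) = 0.258
Q = 1.15e+10, so δQ = 0.258 × 1.15e+10 = 2.97e+09.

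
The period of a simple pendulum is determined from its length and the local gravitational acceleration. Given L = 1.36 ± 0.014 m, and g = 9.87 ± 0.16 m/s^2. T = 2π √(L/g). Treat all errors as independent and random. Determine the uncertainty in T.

0.0224 s

Since T is a product/quotient, work with relative uncertainties:
  (½·δL/L)² = (0.5×0.0103)² = 2.65e-05;  (−½·δg/g)² = (-0.5×0.0162)² = 6.57e-05
δT/T = √(9.22e-05) = 0.00960
T = 2.33 s, so δT = 0.00960 × 2.33 = 0.0224 s.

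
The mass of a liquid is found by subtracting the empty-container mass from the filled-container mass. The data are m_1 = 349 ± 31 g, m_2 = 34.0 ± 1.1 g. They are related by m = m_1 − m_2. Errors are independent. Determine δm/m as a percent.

Each term contributes (cᵢ δxᵢ)² to (δm)²:
  (δm_1)² = 961;  (δm_2)² = 1.21
δm = √(962) = 31.0 g
m = 315 g, so δm/m = 31.0/315 = 0.0985.

9.85%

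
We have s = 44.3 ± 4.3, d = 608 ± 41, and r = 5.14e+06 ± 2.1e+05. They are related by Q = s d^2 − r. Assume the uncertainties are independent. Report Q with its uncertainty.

(1.12 ± 0.273) × 10^7

Let p = s·d^2 = 1.64e+07. δp/p = √((1·δs/s)² + (2·δd/d)²) = √(0.00942 + 0.0182) = 0.166, so δp = 2.72e+06.
Q = p − r: δQ = √(δp² + δr²) = √(7.4e+12 + 4.41e+10) = 2.73e+06
Q = 1.12e+07.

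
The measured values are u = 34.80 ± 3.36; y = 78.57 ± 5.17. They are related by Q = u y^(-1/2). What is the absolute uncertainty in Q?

Products/powers → add relative errors in quadrature, weighted by exponent:
  (1·δu/u)² = (1×0.0966)² = 0.00932;  (−½·δy/y)² = (-0.5×0.0658)² = 0.00108
δQ/Q = √(0.0104) = 0.102
Q = 3.926, so δQ = 0.102 × 3.926 = 0.400.

0.400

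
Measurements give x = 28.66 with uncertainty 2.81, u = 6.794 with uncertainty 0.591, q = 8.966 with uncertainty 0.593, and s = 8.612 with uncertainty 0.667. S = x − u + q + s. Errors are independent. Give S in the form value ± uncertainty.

39.44 ± 3.01

For a sum/difference, combine absolute errors in quadrature:
  (δx)² = 7.90;  (δu)² = 0.349;  (δq)² = 0.352;  (δs)² = 0.445
δS = √(9.04) = 3.01
S = 39.44.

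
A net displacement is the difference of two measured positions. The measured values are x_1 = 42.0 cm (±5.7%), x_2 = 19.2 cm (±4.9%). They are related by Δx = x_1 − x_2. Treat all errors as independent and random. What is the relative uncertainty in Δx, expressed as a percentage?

11.3%

Δx is a linear combination, so absolute uncertainties add in quadrature:
  (δx_1)² = 5.73;  (δx_2)² = 0.885
δΔx = √(6.62) = 2.57 cm
Δx = 22.8 cm, so δΔx/Δx = 2.57/22.8 = 0.113.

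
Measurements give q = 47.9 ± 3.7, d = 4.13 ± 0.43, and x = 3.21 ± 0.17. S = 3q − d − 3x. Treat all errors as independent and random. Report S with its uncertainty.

Absolute uncertainties add in quadrature for a linear combination:
  (3·δq)² = 123;  (δd)² = 0.185;  (3·δx)² = 0.260
δS = √(124) = 11.1
S = 130.

130 ± 11.1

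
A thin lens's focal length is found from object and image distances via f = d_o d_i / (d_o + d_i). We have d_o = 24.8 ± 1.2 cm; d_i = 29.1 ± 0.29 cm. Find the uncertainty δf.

∂f/∂d_o = (d_i/(d_o+d_i))² = 0.291;  ∂f/∂d_i = (d_o/(d_o+d_i))² = 0.212
δf = √((∂f/∂d_o · δd_o)² + (∂f/∂d_i · δd_i)²) = √(0.122 + 0.00377) = 0.355 cm

0.355 cm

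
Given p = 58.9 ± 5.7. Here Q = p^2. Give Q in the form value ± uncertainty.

3470 ± 671

Q ∝ p^2, so δQ/Q = |2| · δp/p = 2 × 0.0968 = 0.194.
Q = 3470, so δQ = 0.194 × 3470 = 671.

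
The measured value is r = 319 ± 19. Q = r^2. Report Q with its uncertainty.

Q ∝ r^2, so δQ/Q = |2| · δr/r = 2 × 0.0596 = 0.119.
Q = 1.02e+05, so δQ = 0.119 × 1.02e+05 = 12100.

(1.02 ± 0.121) × 10^5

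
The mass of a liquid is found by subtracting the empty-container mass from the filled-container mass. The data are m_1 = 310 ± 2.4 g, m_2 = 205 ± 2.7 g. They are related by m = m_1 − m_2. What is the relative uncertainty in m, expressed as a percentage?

For a sum/difference, combine absolute errors in quadrature:
  (δm_1)² = 5.76;  (δm_2)² = 7.29
δm = √(13.1) = 3.61 g
m = 105 g, so δm/m = 3.61/105 = 0.0344.

3.44%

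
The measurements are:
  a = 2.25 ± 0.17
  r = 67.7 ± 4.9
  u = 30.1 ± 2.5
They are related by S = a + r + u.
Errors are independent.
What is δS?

5.50

Absolute uncertainties add in quadrature for a linear combination:
  (δa)² = 0.0289;  (δr)² = 24.0;  (δu)² = 6.25
δS = √(30.3) = 5.50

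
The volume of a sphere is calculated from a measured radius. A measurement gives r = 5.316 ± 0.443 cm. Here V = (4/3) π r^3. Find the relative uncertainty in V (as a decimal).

V is a product of powers, so relative uncertainties combine in quadrature:
  (3·δr/r)² = (3×0.0833)² = 0.0625
δV/V = √(0.0625) = 0.250

0.250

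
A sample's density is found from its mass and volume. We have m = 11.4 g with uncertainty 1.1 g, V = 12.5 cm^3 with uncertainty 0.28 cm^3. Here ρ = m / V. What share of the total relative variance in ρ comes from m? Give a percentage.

(δρ/ρ)² = (1·δm/m)² + (-1·δV/V)²
  m term: (1×0.0965)² = 0.00931
  V term: (-1×0.0224)² = 0.000502
Total = 0.00981. Share from m = 0.00931/0.00981 = 0.949.

94.9%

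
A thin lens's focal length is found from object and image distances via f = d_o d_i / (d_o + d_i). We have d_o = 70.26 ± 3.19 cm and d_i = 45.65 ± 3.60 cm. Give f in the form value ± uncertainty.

27.67 ± 1.41 cm

∂f/∂d_o = (d_i/(d_o+d_i))² = 0.155;  ∂f/∂d_i = (d_o/(d_o+d_i))² = 0.367
δf = √((∂f/∂d_o · δd_o)² + (∂f/∂d_i · δd_i)²) = √(0.245 + 1.75) = 1.41 cm
f = 27.67 cm.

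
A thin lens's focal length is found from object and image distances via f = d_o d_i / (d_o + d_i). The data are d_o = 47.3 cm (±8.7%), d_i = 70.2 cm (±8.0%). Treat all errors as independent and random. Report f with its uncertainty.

28.3 ± 1.73 cm

∂f/∂d_o = (d_i/(d_o+d_i))² = 0.357;  ∂f/∂d_i = (d_o/(d_o+d_i))² = 0.162
δf = √((∂f/∂d_o · δd_o)² + (∂f/∂d_i · δd_i)²) = √(2.16 + 0.828) = 1.73 cm
f = 28.3 cm.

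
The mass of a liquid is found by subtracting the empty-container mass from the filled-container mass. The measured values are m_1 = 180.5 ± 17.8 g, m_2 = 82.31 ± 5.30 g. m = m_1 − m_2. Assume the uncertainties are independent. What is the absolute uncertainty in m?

18.6 g

Each term contributes (cᵢ δxᵢ)² to (δm)²:
  (δm_1)² = 317;  (δm_2)² = 28.1
δm = √(345) = 18.6 g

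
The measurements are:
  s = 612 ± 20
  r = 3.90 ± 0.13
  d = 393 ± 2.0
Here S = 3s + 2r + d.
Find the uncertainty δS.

60.0

Sums and differences: (δS)² = Σ (cᵢ δxᵢ)².
  (3·δs)² = 3600;  (2·δr)² = 0.0676;  (δd)² = 4.00
δS = √(3600) = 60.0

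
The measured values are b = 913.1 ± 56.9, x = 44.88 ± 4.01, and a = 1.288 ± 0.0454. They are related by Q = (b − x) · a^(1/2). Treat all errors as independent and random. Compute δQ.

67.0

Let u = b − x = 868.2. δu = √(δb² + δx²) = √(3240 + 16.1) = 57.0, so δu/u = 0.0657.
Q is then a monomial in u, a:
δQ/Q = √((δu/u)² + (½·δa/a)²) = √(0.00432 + 0.000311) = 0.0680
Q = 985.3, so δQ = 0.0680 × 985.3 = 67.0.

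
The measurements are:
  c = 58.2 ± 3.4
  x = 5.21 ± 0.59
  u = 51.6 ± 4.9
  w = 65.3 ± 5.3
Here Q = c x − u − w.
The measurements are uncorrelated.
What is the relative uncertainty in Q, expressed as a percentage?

Let p = c·x = 303. δp/p = √((1·δc/c)² + (1·δx/x)²) = √(0.00341 + 0.0128) = 0.127, so δp = 38.6.
Q = p − u − w: δQ = √(δp² + δu² + δw²) = √(1490 + 24.0 + 28.1) = 39.3
Q = 186, so δQ/Q = 39.3/186 = 0.211.

21.1%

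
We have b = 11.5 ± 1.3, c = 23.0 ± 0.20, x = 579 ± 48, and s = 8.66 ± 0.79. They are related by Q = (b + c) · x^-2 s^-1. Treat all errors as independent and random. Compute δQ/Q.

Let u = b + c = 34.5. δu = √(δb² + δc²) = √(1.69 + 0.0400) = 1.32, so δu/u = 0.0381.
Q is then a monomial in u, x, s:
δQ/Q = √((δu/u)² + (-2·δx/x)² + (-1·δs/s)²) = √(0.00145 + 0.0275 + 0.00832) = 0.193

0.193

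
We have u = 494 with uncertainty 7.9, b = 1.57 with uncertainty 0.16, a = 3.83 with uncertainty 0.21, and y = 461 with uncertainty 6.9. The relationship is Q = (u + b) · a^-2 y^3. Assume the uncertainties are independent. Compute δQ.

3.96e+08

Let w = u + b = 496. δw = √(δu² + δb²) = √(62.4 + 0.0256) = 7.90, so δw/w = 0.0159.
Q is then a monomial in w, a, y:
δQ/Q = √((δw/w)² + (-2·δa/a)² + (3·δy/y)²) = √(0.000254 + 0.0120 + 0.00202) = 0.120
Q = 3.31e+09, so δQ = 0.120 × 3.31e+09 = 3.96e+08.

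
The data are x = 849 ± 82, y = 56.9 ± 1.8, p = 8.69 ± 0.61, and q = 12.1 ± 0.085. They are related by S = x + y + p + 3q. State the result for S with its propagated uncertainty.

S is a linear combination, so absolute uncertainties add in quadrature:
  (δx)² = 6720;  (δy)² = 3.24;  (δp)² = 0.372;  (3·δq)² = 0.0650
δS = √(6730) = 82.0
S = 951.

951 ± 82.0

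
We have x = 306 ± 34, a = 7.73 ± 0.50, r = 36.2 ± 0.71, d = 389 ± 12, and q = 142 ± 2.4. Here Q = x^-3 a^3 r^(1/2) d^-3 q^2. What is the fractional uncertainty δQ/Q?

0.398

Each factor contributes (exponent × relative error)² to (δQ/Q)²:
  (-3·δx/x)² = (-3×0.111)² = 0.111;  (3·δa/a)² = (3×0.0647)² = 0.0377;  (½·δr/r)² = (0.5×0.0196)² = 9.62e-05;  (-3·δd/d)² = (-3×0.0308)² = 0.00856;  (2·δq/q)² = (2×0.0169)² = 0.00114
δQ/Q = √(0.159) = 0.398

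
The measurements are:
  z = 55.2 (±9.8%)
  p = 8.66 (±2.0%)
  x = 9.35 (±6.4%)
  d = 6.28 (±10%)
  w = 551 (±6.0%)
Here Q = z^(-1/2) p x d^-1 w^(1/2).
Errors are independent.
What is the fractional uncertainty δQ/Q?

Q is a product of powers, so relative uncertainties combine in quadrature:
  (−½·δz/z)² = (-0.5×0.0980)² = 0.00240;  (1·δp/p)² = (1×0.0200)² = 0.000400;  (1·δx/x)² = (1×0.0640)² = 0.00410;  (-1·δd/d)² = (-1×0.100)² = 0.0100;  (½·δw/w)² = (0.5×0.0600)² = 0.000900
δQ/Q = √(0.0178) = 0.133

0.133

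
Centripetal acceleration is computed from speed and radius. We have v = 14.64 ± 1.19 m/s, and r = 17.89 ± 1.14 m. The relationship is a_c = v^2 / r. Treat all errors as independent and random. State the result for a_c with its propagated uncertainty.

a_c is a product of powers, so relative uncertainties combine in quadrature:
  (2·δv/v)² = (2×0.0813)² = 0.0264;  (-1·δr/r)² = (-1×0.0637)² = 0.00406
δa_c/a_c = √(0.0305) = 0.175
a_c = 11.98 m/s^2, so δa_c = 0.175 × 11.98 = 2.09 m/s^2.

11.98 ± 2.09 m/s^2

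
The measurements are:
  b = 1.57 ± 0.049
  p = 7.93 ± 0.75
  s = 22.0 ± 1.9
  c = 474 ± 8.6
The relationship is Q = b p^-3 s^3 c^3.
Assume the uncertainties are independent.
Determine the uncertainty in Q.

Since Q is a product/quotient, work with relative uncertainties:
  (1·δb/b)² = (1×0.0312)² = 0.000974;  (-3·δp/p)² = (-3×0.0946)² = 0.0805;  (3·δs/s)² = (3×0.0864)² = 0.0671;  (3·δc/c)² = (3×0.0181)² = 0.00296
δQ/Q = √(0.152) = 0.389
Q = 3.57e+09, so δQ = 0.389 × 3.57e+09 = 1.39e+09.

1.39e+09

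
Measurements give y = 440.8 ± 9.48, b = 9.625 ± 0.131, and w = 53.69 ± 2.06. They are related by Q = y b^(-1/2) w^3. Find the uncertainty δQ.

2.58e+06

Relative error in a monomial: (δQ/Q)² = Σ (nᵢ · δxᵢ/xᵢ)².
  (1·δy/y)² = (1×0.0215)² = 0.000463;  (−½·δb/b)² = (-0.5×0.0136)² = 4.63e-05;  (3·δw/w)² = (3×0.0384)² = 0.0132
δQ/Q = √(0.0138) = 0.117
Q = 2.199e+07, so δQ = 0.117 × 2.199e+07 = 2.58e+06.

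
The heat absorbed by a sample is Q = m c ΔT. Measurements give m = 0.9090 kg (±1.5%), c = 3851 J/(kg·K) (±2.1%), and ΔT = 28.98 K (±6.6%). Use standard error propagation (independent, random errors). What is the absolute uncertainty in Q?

For a monomial Q ∝ m, c, ΔT, fractional errors add in quadrature:
  (1·δm/m)² = (1×0.0150)² = 0.000225;  (1·δc/c)² = (1×0.0210)² = 0.000441;  (1·δΔT/ΔT)² = (1×0.0660)² = 0.00436
δQ/Q = √(0.00502) = 0.0709
Q = 101400 J, so δQ = 0.0709 × 101400 = 7190 J.

7190 J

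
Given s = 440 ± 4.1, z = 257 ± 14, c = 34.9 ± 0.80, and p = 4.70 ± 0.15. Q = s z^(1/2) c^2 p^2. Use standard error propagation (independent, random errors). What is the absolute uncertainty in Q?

1.59e+07

Relative error in a monomial: (δQ/Q)² = Σ (nᵢ · δxᵢ/xᵢ)².
  (1·δs/s)² = (1×0.00932)² = 8.68e-05;  (½·δz/z)² = (0.5×0.0545)² = 0.000742;  (2·δc/c)² = (2×0.0229)² = 0.00210;  (2·δp/p)² = (2×0.0319)² = 0.00407
δQ/Q = √(0.00700) = 0.0837
Q = 1.9e+08, so δQ = 0.0837 × 1.9e+08 = 1.59e+07.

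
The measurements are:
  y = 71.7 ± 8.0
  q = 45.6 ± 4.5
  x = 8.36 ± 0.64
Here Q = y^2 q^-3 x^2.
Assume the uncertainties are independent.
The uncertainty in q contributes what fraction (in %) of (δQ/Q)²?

(δQ/Q)² = (2·δy/y)² + (-3·δq/q)² + (2·δx/x)²
  y term: (2×0.112)² = 0.0498
  q term: (-3×0.0987)² = 0.0876
  x term: (2×0.0766)² = 0.0234
Total = 0.161. Share from q = 0.0876/0.161 = 0.545.

54.5%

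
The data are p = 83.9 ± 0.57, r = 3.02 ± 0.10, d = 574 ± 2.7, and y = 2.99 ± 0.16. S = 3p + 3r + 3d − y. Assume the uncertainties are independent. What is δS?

Absolute uncertainties add in quadrature for a linear combination:
  (3·δp)² = 2.92;  (3·δr)² = 0.0900;  (3·δd)² = 65.6;  (δy)² = 0.0256
δS = √(68.6) = 8.29

8.29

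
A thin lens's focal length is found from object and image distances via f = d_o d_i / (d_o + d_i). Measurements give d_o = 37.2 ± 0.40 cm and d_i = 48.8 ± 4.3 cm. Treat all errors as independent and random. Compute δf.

∂f/∂d_o = (d_i/(d_o+d_i))² = 0.322;  ∂f/∂d_i = (d_o/(d_o+d_i))² = 0.187
δf = √((∂f/∂d_o · δd_o)² + (∂f/∂d_i · δd_i)²) = √(0.0166 + 0.647) = 0.815 cm

0.815 cm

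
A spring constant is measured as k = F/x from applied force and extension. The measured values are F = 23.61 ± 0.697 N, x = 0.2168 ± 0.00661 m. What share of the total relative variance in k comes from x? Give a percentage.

51.6%

(δk/k)² = (1·δF/F)² + (-1·δx/x)²
  F term: (1×0.0295)² = 0.000872
  x term: (-1×0.0305)² = 0.000930
Total = 0.00180. Share from x = 0.000930/0.00180 = 0.516.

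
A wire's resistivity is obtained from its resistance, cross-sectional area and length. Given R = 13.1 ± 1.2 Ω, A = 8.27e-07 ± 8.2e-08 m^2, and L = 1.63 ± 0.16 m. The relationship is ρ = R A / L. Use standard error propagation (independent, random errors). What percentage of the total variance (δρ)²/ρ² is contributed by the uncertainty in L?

(δρ/ρ)² = (1·δR/R)² + (1·δA/A)² + (-1·δL/L)²
  R term: (1×0.0916)² = 0.00839
  A term: (1×0.0992)² = 0.00983
  L term: (-1×0.0982)² = 0.00964
Total = 0.0279. Share from L = 0.00964/0.0279 = 0.346.

34.6%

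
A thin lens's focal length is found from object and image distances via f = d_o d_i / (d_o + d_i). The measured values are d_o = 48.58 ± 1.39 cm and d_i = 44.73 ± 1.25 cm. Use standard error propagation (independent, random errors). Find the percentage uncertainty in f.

∂f/∂d_o = (d_i/(d_o+d_i))² = 0.230;  ∂f/∂d_i = (d_o/(d_o+d_i))² = 0.271
δf = √((∂f/∂d_o · δd_o)² + (∂f/∂d_i · δd_i)²) = √(0.102 + 0.115) = 0.466 cm
f = 23.29 cm, so δf/f = 0.466/23.29 = 0.0200.

2.00%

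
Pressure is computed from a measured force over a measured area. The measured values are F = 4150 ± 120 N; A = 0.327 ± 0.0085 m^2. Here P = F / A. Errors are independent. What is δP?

For a monomial P ∝ F, A^-1, fractional errors add in quadrature:
  (1·δF/F)² = (1×0.0289)² = 0.000836;  (-1·δA/A)² = (-1×0.0260)² = 0.000676
δP/P = √(0.00151) = 0.0389
P = 12700 Pa, so δP = 0.0389 × 12700 = 493 Pa.

493 Pa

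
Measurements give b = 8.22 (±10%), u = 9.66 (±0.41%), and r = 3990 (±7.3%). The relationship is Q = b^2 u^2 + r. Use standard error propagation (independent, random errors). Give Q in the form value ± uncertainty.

Let p = b^2·u^2 = 6310. δp/p = √((2·δb/b)² + (2·δu/u)²) = √(0.0400 + 6.72e-05) = 0.200, so δp = 1260.
Q = p + r: δQ = √(δp² + δr²) = √(1.59e+06 + 84800) = 1300
Q = 10300.

10300 ± 1300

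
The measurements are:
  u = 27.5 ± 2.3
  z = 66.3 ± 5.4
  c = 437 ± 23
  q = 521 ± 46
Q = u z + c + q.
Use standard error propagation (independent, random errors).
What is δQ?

219

Let p = u·z = 1820. δp/p = √((1·δu/u)² + (1·δz/z)²) = √(0.00700 + 0.00663) = 0.117, so δp = 213.
Q = p + c + q: δQ = √(δp² + δc² + δq²) = √(45300 + 529 + 2120) = 219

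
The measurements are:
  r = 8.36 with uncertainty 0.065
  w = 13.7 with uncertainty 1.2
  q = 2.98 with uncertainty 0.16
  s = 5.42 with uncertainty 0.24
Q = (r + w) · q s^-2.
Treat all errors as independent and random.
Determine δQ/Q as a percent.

11.7%

Let u = r + w = 22.1. δu = √(δr² + δw²) = √(0.00423 + 1.44) = 1.20, so δu/u = 0.0545.
Q is then a monomial in u, q, s:
δQ/Q = √((δu/u)² + (1·δq/q)² + (-2·δs/s)²) = √(0.00297 + 0.00288 + 0.00784) = 0.117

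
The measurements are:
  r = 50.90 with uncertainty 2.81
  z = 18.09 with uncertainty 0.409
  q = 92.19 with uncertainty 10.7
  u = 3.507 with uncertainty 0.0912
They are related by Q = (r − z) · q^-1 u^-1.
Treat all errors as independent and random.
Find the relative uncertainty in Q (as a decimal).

0.147

Let w = r − z = 32.81. δw = √(δr² + δz²) = √(7.90 + 0.167) = 2.84, so δw/w = 0.0865.
Q is then a monomial in w, q, u:
δQ/Q = √((δw/w)² + (-1·δq/q)² + (-1·δu/u)²) = √(0.00749 + 0.0135 + 0.000676) = 0.147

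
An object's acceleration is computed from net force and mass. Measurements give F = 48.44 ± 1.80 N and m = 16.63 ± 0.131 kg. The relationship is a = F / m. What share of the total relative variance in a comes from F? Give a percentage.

(δa/a)² = (1·δF/F)² + (-1·δm/m)²
  F term: (1×0.0372)² = 0.00138
  m term: (-1×0.00788)² = 6.21e-05
Total = 0.00144. Share from F = 0.00138/0.00144 = 0.957.

95.7%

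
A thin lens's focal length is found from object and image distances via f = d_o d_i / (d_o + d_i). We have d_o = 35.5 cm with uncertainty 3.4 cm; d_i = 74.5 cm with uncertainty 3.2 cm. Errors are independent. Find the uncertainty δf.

1.59 cm

∂f/∂d_o = (d_i/(d_o+d_i))² = 0.459;  ∂f/∂d_i = (d_o/(d_o+d_i))² = 0.104
δf = √((∂f/∂d_o · δd_o)² + (∂f/∂d_i · δd_i)²) = √(2.43 + 0.111) = 1.59 cm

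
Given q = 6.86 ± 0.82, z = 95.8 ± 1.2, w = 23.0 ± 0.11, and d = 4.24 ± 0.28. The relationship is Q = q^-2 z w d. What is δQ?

49.3

For a monomial Q ∝ q^-2, z, w, d, fractional errors add in quadrature:
  (-2·δq/q)² = (-2×0.120)² = 0.0572;  (1·δz/z)² = (1×0.0125)² = 0.000157;  (1·δw/w)² = (1×0.00478)² = 2.29e-05;  (1·δd/d)² = (1×0.0660)² = 0.00436
δQ/Q = √(0.0617) = 0.248
Q = 199, so δQ = 0.248 × 199 = 49.3.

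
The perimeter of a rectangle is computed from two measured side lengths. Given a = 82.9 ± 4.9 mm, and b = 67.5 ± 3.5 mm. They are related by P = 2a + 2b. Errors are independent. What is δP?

Each term contributes (cᵢ δxᵢ)² to (δP)²:
  (2·δa)² = 96.0;  (2·δb)² = 49.0
δP = √(145) = 12.0 mm

12.0 mm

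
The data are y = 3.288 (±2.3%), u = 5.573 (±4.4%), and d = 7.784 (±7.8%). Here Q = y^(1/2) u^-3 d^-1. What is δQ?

0.000207

Each factor contributes (exponent × relative error)² to (δQ/Q)²:
  (½·δy/y)² = (0.5×0.0230)² = 0.000132;  (-3·δu/u)² = (-3×0.0440)² = 0.0174;  (-1·δd/d)² = (-1×0.0780)² = 0.00608
δQ/Q = √(0.0236) = 0.154
Q = 0.001346, so δQ = 0.154 × 0.001346 = 0.000207.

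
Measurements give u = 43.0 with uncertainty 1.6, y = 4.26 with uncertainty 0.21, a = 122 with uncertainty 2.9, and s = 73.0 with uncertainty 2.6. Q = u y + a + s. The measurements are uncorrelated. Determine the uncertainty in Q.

Let p = u·y = 183. δp/p = √((1·δu/u)² + (1·δy/y)²) = √(0.00138 + 0.00243) = 0.0618, so δp = 11.3.
Q = p + a + s: δQ = √(δp² + δa² + δs²) = √(128 + 8.41 + 6.76) = 12.0

12.0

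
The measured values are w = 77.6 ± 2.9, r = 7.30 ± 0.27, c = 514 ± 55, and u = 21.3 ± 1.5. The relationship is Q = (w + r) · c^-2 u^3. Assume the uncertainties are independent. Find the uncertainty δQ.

0.940

Let h = w + r = 84.9. δh = √(δw² + δr²) = √(8.41 + 0.0729) = 2.91, so δh/h = 0.0343.
Q is then a monomial in h, c, u:
δQ/Q = √((δh/h)² + (-2·δc/c)² + (3·δu/u)²) = √(0.00118 + 0.0458 + 0.0446) = 0.303
Q = 3.11, so δQ = 0.303 × 3.11 = 0.940.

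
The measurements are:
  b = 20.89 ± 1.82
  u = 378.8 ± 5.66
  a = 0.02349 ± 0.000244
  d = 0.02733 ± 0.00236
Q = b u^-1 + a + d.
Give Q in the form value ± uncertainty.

Let p = b·u^-1 = 0.05515. δp/p = √((1·δb/b)² + (-1·δu/u)²) = √(0.00759 + 0.000223) = 0.0884, so δp = 0.00487.
Q = p + a + d: δQ = √(δp² + δa² + δd²) = √(2.38e-05 + 5.95e-08 + 5.57e-06) = 0.00542
Q = 0.1060.

0.1060 ± 0.00542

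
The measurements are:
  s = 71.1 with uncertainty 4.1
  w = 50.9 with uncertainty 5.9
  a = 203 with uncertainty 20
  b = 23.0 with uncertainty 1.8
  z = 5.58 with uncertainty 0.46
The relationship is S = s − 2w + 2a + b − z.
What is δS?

41.9

Each term contributes (cᵢ δxᵢ)² to (δS)²:
  (δs)² = 16.8;  (2·δw)² = 139;  (2·δa)² = 1600;  (δb)² = 3.24;  (δz)² = 0.212
δS = √(1760) = 41.9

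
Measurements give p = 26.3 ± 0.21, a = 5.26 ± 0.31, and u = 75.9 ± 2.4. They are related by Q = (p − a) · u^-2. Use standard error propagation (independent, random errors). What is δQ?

Let w = p − a = 21.0. δw = √(δp² + δa²) = √(0.0441 + 0.0961) = 0.374, so δw/w = 0.0178.
Q is then a monomial in w, u:
δQ/Q = √((δw/w)² + (-2·δu/u)²) = √(0.000317 + 0.00400) = 0.0657
Q = 0.00365, so δQ = 0.0657 × 0.00365 = 0.000240.

0.000240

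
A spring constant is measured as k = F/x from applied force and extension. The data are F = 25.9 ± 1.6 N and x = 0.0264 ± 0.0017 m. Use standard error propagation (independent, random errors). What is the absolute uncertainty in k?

k is a product of powers, so relative uncertainties combine in quadrature:
  (1·δF/F)² = (1×0.0618)² = 0.00382;  (-1·δx/x)² = (-1×0.0644)² = 0.00415
δk/k = √(0.00796) = 0.0892
k = 981 N/m, so δk = 0.0892 × 981 = 87.5 N/m.

87.5 N/m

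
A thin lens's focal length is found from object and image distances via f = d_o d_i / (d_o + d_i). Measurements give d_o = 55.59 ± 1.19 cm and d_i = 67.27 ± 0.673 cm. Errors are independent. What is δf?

0.382 cm

∂f/∂d_o = (d_i/(d_o+d_i))² = 0.300;  ∂f/∂d_i = (d_o/(d_o+d_i))² = 0.205
δf = √((∂f/∂d_o · δd_o)² + (∂f/∂d_i · δd_i)²) = √(0.127 + 0.0190) = 0.382 cm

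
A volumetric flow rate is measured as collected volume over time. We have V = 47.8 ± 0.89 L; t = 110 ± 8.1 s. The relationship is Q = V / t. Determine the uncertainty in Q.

0.0330 L/s

Each factor contributes (exponent × relative error)² to (δQ/Q)²:
  (1·δV/V)² = (1×0.0186)² = 0.000347;  (-1·δt/t)² = (-1×0.0736)² = 0.00542
δQ/Q = √(0.00577) = 0.0760
Q = 0.435 L/s, so δQ = 0.0760 × 0.435 = 0.0330 L/s.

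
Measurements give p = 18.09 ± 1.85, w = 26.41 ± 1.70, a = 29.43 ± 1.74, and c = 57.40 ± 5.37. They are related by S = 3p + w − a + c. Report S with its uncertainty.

Absolute uncertainties add in quadrature for a linear combination:
  (3·δp)² = 30.8;  (δw)² = 2.89;  (δa)² = 3.03;  (δc)² = 28.8
δS = √(65.6) = 8.10
S = 108.6.

108.6 ± 8.10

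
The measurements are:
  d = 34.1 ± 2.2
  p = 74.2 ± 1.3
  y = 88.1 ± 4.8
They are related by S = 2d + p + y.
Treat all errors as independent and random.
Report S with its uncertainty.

Sums and differences: (δS)² = Σ (cᵢ δxᵢ)².
  (2·δd)² = 19.4;  (δp)² = 1.69;  (δy)² = 23.0
δS = √(44.1) = 6.64
S = 230.

230 ± 6.64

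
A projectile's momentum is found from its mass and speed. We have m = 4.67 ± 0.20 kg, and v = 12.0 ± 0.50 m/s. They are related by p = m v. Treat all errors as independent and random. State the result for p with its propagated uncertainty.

56.0 ± 3.35 kg·m/s

Products/powers → add relative errors in quadrature, weighted by exponent:
  (1·δm/m)² = (1×0.0428)² = 0.00183;  (1·δv/v)² = (1×0.0417)² = 0.00174
δp/p = √(0.00357) = 0.0598
p = 56.0 kg·m/s, so δp = 0.0598 × 56.0 = 3.35 kg·m/s.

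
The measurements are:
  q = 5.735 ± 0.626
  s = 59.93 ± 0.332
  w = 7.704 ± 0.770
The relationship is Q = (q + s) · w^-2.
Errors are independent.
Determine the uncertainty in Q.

0.221

Let u = q + s = 65.67. δu = √(δq² + δs²) = √(0.392 + 0.110) = 0.709, so δu/u = 0.0108.
Q is then a monomial in u, w:
δQ/Q = √((δu/u)² + (-2·δw/w)²) = √(0.000116 + 0.0400) = 0.200
Q = 1.106, so δQ = 0.200 × 1.106 = 0.221.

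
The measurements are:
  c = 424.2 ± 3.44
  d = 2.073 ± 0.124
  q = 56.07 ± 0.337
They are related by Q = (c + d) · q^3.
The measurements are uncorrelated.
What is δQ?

1.48e+06

Let u = c + d = 426.3. δu = √(δc² + δd²) = √(11.8 + 0.0154) = 3.44, so δu/u = 0.00808.
Q is then a monomial in u, q:
δQ/Q = √((δu/u)² + (3·δq/q)²) = √(6.52e-05 + 0.000325) = 0.0198
Q = 7.514e+07, so δQ = 0.0198 × 7.514e+07 = 1.48e+06.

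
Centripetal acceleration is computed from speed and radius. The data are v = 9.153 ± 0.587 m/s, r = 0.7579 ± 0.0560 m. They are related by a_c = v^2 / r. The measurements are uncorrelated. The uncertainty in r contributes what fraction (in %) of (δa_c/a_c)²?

(δa_c/a_c)² = (2·δv/v)² + (-1·δr/r)²
  v term: (2×0.0641)² = 0.0165
  r term: (-1×0.0739)² = 0.00546
Total = 0.0219. Share from r = 0.00546/0.0219 = 0.249.

24.9%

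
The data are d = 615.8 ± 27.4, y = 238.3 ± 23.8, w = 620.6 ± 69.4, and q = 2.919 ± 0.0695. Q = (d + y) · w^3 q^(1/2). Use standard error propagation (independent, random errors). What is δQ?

1.18e+11

Let u = d + y = 854.1. δu = √(δd² + δy²) = √(751 + 566) = 36.3, so δu/u = 0.0425.
Q is then a monomial in u, w, q:
δQ/Q = √((δu/u)² + (3·δw/w)² + (½·δq/q)²) = √(0.00181 + 0.113 + 0.000142) = 0.338
Q = 3.488e+11, so δQ = 0.338 × 3.488e+11 = 1.18e+11.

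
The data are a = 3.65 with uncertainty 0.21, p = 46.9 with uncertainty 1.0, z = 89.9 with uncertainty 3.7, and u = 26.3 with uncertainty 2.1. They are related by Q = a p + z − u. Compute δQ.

Let w = a·p = 171. δw/w = √((1·δa/a)² + (1·δp/p)²) = √(0.00331 + 0.000455) = 0.0614, so δw = 10.5.
Q = w + z − u: δQ = √(δw² + δz² + δu²) = √(110 + 13.7 + 4.41) = 11.3

11.3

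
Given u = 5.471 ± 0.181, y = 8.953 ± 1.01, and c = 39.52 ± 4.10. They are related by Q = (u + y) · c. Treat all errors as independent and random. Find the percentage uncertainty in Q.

Let w = u + y = 14.42. δw = √(δu² + δy²) = √(0.0328 + 1.02) = 1.03, so δw/w = 0.0711.
Q is then a monomial in w, c:
δQ/Q = √((δw/w)² + (1·δc/c)²) = √(0.00506 + 0.0108) = 0.126

12.6%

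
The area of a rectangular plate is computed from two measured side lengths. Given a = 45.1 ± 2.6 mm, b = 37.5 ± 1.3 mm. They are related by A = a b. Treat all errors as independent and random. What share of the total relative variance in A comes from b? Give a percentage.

(δA/A)² = (1·δa/a)² + (1·δb/b)²
  a term: (1×0.0576)² = 0.00332
  b term: (1×0.0347)² = 0.00120
Total = 0.00453. Share from b = 0.00120/0.00453 = 0.266.

26.6%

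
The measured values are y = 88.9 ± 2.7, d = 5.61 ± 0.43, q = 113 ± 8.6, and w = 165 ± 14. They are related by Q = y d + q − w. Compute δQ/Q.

0.0991

Let p = y·d = 499. δp/p = √((1·δy/y)² + (1·δd/d)²) = √(0.000922 + 0.00588) = 0.0824, so δp = 41.1.
Q = p + q − w: δQ = √(δp² + δq² + δw²) = √(1690 + 74.0 + 196) = 44.3
Q = 447, so δQ/Q = 44.3/447 = 0.0991.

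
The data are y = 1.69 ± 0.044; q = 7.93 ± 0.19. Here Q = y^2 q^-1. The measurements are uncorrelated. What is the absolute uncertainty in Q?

Relative error in a monomial: (δQ/Q)² = Σ (nᵢ · δxᵢ/xᵢ)².
  (2·δy/y)² = (2×0.0260)² = 0.00271;  (-1·δq/q)² = (-1×0.0240)² = 0.000574
δQ/Q = √(0.00329) = 0.0573
Q = 0.360, so δQ = 0.0573 × 0.360 = 0.0206.

0.0206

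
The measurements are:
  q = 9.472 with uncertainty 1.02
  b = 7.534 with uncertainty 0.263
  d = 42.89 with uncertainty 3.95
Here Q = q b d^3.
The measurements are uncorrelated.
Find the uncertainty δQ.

1.68e+06

Since Q is a product/quotient, work with relative uncertainties:
  (1·δq/q)² = (1×0.108)² = 0.0116;  (1·δb/b)² = (1×0.0349)² = 0.00122;  (3·δd/d)² = (3×0.0921)² = 0.0763
δQ/Q = √(0.0891) = 0.299
Q = 5.63e+06, so δQ = 0.299 × 5.63e+06 = 1.68e+06.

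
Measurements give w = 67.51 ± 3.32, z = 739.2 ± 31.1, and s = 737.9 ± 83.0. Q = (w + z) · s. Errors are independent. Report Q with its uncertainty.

595300 ± 70800

Let u = w + z = 806.7. δu = √(δw² + δz²) = √(11.0 + 967) = 31.3, so δu/u = 0.0388.
Q is then a monomial in u, s:
δQ/Q = √((δu/u)² + (1·δs/s)²) = √(0.00150 + 0.0127) = 0.119
Q = 595300, so δQ = 0.119 × 595300 = 70800.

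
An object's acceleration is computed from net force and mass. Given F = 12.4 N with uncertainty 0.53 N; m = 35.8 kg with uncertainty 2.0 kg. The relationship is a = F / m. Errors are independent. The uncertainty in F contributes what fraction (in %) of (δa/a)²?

(δa/a)² = (1·δF/F)² + (-1·δm/m)²
  F term: (1×0.0427)² = 0.00183
  m term: (-1×0.0559)² = 0.00312
Total = 0.00495. Share from F = 0.00183/0.00495 = 0.369.

36.9%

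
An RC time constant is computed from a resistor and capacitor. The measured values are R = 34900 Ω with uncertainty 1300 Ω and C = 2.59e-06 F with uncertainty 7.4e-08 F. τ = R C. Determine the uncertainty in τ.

0.00424 s

For a monomial τ ∝ R, C, fractional errors add in quadrature:
  (1·δR/R)² = (1×0.0372)² = 0.00139;  (1·δC/C)² = (1×0.0286)² = 0.000816
δτ/τ = √(0.00220) = 0.0469
τ = 0.0904 s, so δτ = 0.0469 × 0.0904 = 0.00424 s.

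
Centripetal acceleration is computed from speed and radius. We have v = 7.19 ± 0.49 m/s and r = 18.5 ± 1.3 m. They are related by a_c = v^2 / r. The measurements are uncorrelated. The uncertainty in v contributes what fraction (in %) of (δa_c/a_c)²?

79.0%

(δa_c/a_c)² = (2·δv/v)² + (-1·δr/r)²
  v term: (2×0.0682)² = 0.0186
  r term: (-1×0.0703)² = 0.00494
Total = 0.0235. Share from v = 0.0186/0.0235 = 0.790.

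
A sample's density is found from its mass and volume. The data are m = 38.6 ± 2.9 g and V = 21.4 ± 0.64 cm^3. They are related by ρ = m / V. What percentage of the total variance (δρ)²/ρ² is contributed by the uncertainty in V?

(δρ/ρ)² = (1·δm/m)² + (-1·δV/V)²
  m term: (1×0.0751)² = 0.00564
  V term: (-1×0.0299)² = 0.000894
Total = 0.00654. Share from V = 0.000894/0.00654 = 0.137.

13.7%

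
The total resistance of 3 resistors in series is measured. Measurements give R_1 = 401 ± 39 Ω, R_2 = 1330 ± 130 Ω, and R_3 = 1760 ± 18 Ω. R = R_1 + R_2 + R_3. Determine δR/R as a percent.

Sums and differences: (δR)² = Σ (cᵢ δxᵢ)².
  (δR_1)² = 1520;  (δR_2)² = 16900;  (δR_3)² = 324
δR = √(18700) = 137 Ω
R = 3490 Ω, so δR/R = 137/3490 = 0.0392.

3.92%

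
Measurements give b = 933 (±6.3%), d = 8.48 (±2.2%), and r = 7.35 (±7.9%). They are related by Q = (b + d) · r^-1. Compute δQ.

12.9

Let u = b + d = 941. δu = √(δb² + δd²) = √(3450 + 0.0348) = 58.8, so δu/u = 0.0624.
Q is then a monomial in u, r:
δQ/Q = √((δu/u)² + (-1·δr/r)²) = √(0.00390 + 0.00624) = 0.101
Q = 128, so δQ = 0.101 × 128 = 12.9.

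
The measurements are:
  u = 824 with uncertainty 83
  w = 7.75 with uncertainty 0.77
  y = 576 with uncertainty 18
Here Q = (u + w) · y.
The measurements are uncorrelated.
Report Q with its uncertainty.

(4.79 ± 0.501) × 10^5

Let h = u + w = 832. δh = √(δu² + δw²) = √(6890 + 0.593) = 83.0, so δh/h = 0.0998.
Q is then a monomial in h, y:
δQ/Q = √((δh/h)² + (1·δy/y)²) = √(0.00996 + 0.000977) = 0.105
Q = 4.79e+05, so δQ = 0.105 × 4.79e+05 = 50100.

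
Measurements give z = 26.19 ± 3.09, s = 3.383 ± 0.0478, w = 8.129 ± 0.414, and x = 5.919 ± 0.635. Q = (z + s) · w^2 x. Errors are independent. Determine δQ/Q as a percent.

Let u = z + s = 29.57. δu = √(δz² + δs²) = √(9.55 + 0.00228) = 3.09, so δu/u = 0.104.
Q is then a monomial in u, w, x:
δQ/Q = √((δu/u)² + (2·δw/w)² + (1·δx/x)²) = √(0.0109 + 0.0104 + 0.0115) = 0.181

18.1%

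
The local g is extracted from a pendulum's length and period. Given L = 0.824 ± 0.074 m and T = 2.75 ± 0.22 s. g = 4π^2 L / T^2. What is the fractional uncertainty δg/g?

Relative error in a monomial: (δg/g)² = Σ (nᵢ · δxᵢ/xᵢ)².
  (1·δL/L)² = (1×0.0898)² = 0.00807;  (-2·δT/T)² = (-2×0.0800)² = 0.0256
δg/g = √(0.0337) = 0.183

0.183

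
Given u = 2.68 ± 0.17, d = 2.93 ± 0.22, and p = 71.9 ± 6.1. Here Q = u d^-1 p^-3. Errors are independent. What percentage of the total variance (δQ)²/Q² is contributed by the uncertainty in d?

(δQ/Q)² = (1·δu/u)² + (-1·δd/d)² + (-3·δp/p)²
  u term: (1×0.0634)² = 0.00402
  d term: (-1×0.0751)² = 0.00564
  p term: (-3×0.0848)² = 0.0648
Total = 0.0744. Share from d = 0.00564/0.0744 = 0.0757.

7.57%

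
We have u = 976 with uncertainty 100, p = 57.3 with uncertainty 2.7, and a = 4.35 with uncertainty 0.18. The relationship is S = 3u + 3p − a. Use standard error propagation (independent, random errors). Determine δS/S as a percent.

S is a linear combination, so absolute uncertainties add in quadrature:
  (3·δu)² = 90000;  (3·δp)² = 65.6;  (δa)² = 0.0324
δS = √(90100) = 300
S = 3100, so δS/S = 300/3100 = 0.0969.

9.69%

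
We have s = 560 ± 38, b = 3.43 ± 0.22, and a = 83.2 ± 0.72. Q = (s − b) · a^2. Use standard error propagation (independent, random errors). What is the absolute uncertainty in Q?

Let u = s − b = 557. δu = √(δs² + δb²) = √(1440 + 0.0484) = 38.0, so δu/u = 0.0683.
Q is then a monomial in u, a:
δQ/Q = √((δu/u)² + (2·δa/a)²) = √(0.00466 + 0.000300) = 0.0704
Q = 3.85e+06, so δQ = 0.0704 × 3.85e+06 = 2.71e+05.

2.71e+05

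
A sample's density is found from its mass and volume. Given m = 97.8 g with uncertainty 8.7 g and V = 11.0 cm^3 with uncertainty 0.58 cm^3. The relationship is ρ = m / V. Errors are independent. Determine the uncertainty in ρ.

0.919 g/cm^3

Relative error in a monomial: (δρ/ρ)² = Σ (nᵢ · δxᵢ/xᵢ)².
  (1·δm/m)² = (1×0.0890)² = 0.00791;  (-1·δV/V)² = (-1×0.0527)² = 0.00278
δρ/ρ = √(0.0107) = 0.103
ρ = 8.89 g/cm^3, so δρ = 0.103 × 8.89 = 0.919 g/cm^3.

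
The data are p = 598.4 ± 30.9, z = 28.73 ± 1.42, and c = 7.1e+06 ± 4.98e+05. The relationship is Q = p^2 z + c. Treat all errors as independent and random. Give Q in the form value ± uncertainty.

(1.739 ± 0.128) × 10^7

Let w = p^2·z = 1.029e+07. δw/w = √((2·δp/p)² + (1·δz/z)²) = √(0.0107 + 0.00244) = 0.114, so δw = 1.18e+06.
Q = w + c: δQ = √(δw² + δc²) = √(1.39e+12 + 2.48e+11) = 1.28e+06
Q = 1.739e+07.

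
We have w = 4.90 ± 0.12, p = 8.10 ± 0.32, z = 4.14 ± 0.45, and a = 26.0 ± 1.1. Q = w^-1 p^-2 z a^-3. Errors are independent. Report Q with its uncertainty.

(7.33 ± 1.37) × 10^-7

Since Q is a product/quotient, work with relative uncertainties:
  (-1·δw/w)² = (-1×0.0245)² = 0.000600;  (-2·δp/p)² = (-2×0.0395)² = 0.00624;  (1·δz/z)² = (1×0.109)² = 0.0118;  (-3·δa/a)² = (-3×0.0423)² = 0.0161
δQ/Q = √(0.0348) = 0.186
Q = 7.33e-07, so δQ = 0.186 × 7.33e-07 = 1.37e-07.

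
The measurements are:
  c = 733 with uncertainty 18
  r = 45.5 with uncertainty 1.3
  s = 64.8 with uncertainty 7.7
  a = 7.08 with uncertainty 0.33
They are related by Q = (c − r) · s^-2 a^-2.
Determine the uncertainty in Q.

Let u = c − r = 688. δu = √(δc² + δr²) = √(324 + 1.69) = 18.0, so δu/u = 0.0263.
Q is then a monomial in u, s, a:
δQ/Q = √((δu/u)² + (-2·δs/s)² + (-2·δa/a)²) = √(0.000689 + 0.0565 + 0.00869) = 0.257
Q = 0.00327, so δQ = 0.257 × 0.00327 = 0.000838.

0.000838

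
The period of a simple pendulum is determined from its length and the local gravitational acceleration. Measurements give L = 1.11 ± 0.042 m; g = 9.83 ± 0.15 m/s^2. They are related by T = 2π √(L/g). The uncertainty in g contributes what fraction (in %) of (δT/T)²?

14.0%

(δT/T)² = (½·δL/L)² + (−½·δg/g)²
  L term: (0.5×0.0378)² = 0.000358
  g term: (-0.5×0.0153)² = 5.82e-05
Total = 0.000416. Share from g = 5.82e-05/0.000416 = 0.140.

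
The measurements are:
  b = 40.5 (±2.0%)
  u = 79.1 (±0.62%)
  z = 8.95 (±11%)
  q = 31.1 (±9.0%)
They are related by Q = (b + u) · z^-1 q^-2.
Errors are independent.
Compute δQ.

0.00292

Let w = b + u = 120. δw = √(δb² + δu²) = √(0.656 + 0.241) = 0.947, so δw/w = 0.00792.
Q is then a monomial in w, z, q:
δQ/Q = √((δw/w)² + (-1·δz/z)² + (-2·δq/q)²) = √(6.27e-05 + 0.0121 + 0.0324) = 0.211
Q = 0.0138, so δQ = 0.211 × 0.0138 = 0.00292.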